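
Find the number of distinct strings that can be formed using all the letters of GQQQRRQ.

GQQQRRQ has 7 letters with Q appearing 4 times and R appearing twice.
Dividing 7! = 5040 by 4!·2! = 48 for the repeated letters gives 105.

105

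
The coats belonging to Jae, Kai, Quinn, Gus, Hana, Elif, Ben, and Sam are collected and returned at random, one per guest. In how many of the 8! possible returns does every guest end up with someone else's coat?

14833

This is the derangement count D_8: permutations of 8 items with no fixed point.
By inclusion–exclusion this is Σ_{j=0}^{8} (−1)^j C(8,j)·(8−j)!.
Computing: 40320 − 40320 + 20160 − 6720 + 1680 − 336 + 56 − 8 + 1 = 14833.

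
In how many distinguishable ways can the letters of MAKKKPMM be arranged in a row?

MAKKKPMM has 8 letters with K appearing 3 times and M appearing 3 times.
Dividing 8! = 40320 by 3!·3! = 36 for the repeated letters gives 1120.

1120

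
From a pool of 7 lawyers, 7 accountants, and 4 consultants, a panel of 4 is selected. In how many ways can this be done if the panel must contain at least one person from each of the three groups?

1470

Total 4-person selections from all 18: C(18,4) = 3060.
Selections missing a whole group: no lawyers → C(11,4) = 330; no accountants → C(11,4) = 330; no consultants → C(14,4) = 1001.
Add back selections omitting two groups (i.e. drawn from a single group): C(7,4) + C(7,4) + C(4,4) = 71.
By inclusion–exclusion: 3060 − 1661 + 71 = 1470.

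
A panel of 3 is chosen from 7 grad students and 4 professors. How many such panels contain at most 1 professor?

Split by how many professors are chosen (0 through 1).
Sum: C(4,0)·C(7,3) + C(4,1)·C(7,2) = 35 + 84 = 119.

119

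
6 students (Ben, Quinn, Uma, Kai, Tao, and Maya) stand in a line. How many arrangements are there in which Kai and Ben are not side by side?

Of the 6! = 720 arrangements, those with Kai and Ben adjacent number 2 × 5! = 240 (treat the pair as a block with 2 internal orders).
So 720 − 240 = 480 arrangements keep them apart.

480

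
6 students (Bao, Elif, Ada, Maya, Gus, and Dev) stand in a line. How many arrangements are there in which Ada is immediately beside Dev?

Treat {Ada, Dev} as a single unit. There are 5 units to order, and the pair itself can be ordered 2 ways.
So the count is 2·(5)! = 240.

240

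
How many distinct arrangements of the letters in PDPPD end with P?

Fix P in the last position and arrange the remaining 4 letters.
Those 4 letters have D appearing twice and P appearing twice, giving (4)!/(2!·2!) = 6.

6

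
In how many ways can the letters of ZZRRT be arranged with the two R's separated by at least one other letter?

18

Total arrangements of ZZRRT: 5!/(2!·2!) = 30.
If the two R's are adjacent, glue them into one block, leaving 4 items to arrange: (4)!/(2!) = 12 ways.
Hence 30 − 12 = 18.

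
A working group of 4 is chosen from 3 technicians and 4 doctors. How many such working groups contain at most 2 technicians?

Split by how many technicians are chosen (0 through 2).
Sum: C(3,0)·C(4,4) + C(3,1)·C(4,3) + C(3,2)·C(4,2) = 1 + 12 + 18 = 31.

31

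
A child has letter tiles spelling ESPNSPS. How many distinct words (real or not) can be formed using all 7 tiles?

The 7 letters of ESPNSPS have repeats: P appearing twice and S appearing 3 times.
So there are 7! / (3!·2!) = 420 distinguishable arrangements.

420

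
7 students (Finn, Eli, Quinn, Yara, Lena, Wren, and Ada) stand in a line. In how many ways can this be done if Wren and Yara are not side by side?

3600

There are 7! = 5040 arrangements in all. If Wren and Yara are adjacent, merging them into one block gives 2·(6)! = 1440 arrangements.
Complementary counting: 5040 − 1440 = 3600.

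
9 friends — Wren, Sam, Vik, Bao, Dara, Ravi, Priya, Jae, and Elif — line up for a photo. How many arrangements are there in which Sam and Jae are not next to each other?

There are 9! = 362880 arrangements in all. If Sam and Jae are adjacent, merging them into one block gives 2·(8)! = 80640 arrangements.
So 362880 − 80640 = 282240 arrangements keep them apart.

282240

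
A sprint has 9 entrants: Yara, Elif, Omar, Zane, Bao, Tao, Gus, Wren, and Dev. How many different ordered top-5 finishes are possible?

15120

This is an ordered selection of 5 from 9: P(9,5).
That gives 9 × 8 × 7 × 6 × 5 = 15120.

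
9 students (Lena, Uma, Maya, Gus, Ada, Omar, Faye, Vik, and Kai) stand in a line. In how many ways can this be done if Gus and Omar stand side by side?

Place the 7 others and the Gus-Omar pair as 8 objects in a line; the pair has 2 internal arrangements.
So the count is 2·(8)! = 80640.

80640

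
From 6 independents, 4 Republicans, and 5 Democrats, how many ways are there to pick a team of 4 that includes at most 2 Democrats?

Split by how many Democrats are chosen (0 through 2).
Sum: C(5,0)·C(10,4) + C(5,1)·C(10,3) + C(5,2)·C(10,2) = 210 + 600 + 450 = 1260.

1260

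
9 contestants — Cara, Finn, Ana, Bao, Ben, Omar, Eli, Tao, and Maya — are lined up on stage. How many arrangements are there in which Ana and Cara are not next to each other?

282240

Of the 9! = 362880 arrangements, those with Ana and Cara adjacent number 2 × 8! = 80640 (treat the pair as a block with 2 internal orders).
So 362880 − 80640 = 282240 arrangements keep them apart.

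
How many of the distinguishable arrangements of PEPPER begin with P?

30

With the first slot taken by P, it remains to arrange the other 5 letters (EPPER).
Those 5 letters have E appearing twice and P appearing twice, giving (5)!/(2!·2!) = 30.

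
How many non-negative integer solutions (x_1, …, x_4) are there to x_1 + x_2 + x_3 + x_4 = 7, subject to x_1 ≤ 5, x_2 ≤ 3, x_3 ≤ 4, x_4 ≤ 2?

52

Ignoring the caps, the number of non-negative solutions to x_1+…+x_4 = 7 is C(10,3) = 120.
Subtract solutions that violate a single cap (substitute x_i' = x_i − (cap_i+1)): x_1 ≥ 6 gives C(4,3) = 4; x_2 ≥ 4 gives C(6,3) = 20; x_3 ≥ 5 gives C(5,3) = 10; x_4 ≥ 3 gives C(7,3) = 35. Together 69.
Add back pairs where two caps are both exceeded: 0 + 0 + 0 + 0 + 1 + 0 = 1.
By inclusion–exclusion the count is 120 − 69 + 1 = 52.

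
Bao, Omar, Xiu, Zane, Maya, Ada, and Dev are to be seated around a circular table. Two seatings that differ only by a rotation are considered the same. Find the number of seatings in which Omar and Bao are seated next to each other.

240

Treat {Omar, Bao} as one unit (2 internal orders) and seat the resulting 6 units around the table: (5)! circular arrangements.
So 2 × (5)! = 2 × 120 = 240.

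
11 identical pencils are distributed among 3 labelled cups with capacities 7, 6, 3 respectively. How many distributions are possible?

18

Ignoring the caps, the number of non-negative solutions to x_1+…+x_3 = 11 is C(13,2) = 78.
Subtract solutions that violate a single cap (substitute x_i' = x_i − (cap_i+1)): x_1 ≥ 8 gives C(5,2) = 10; x_2 ≥ 7 gives C(6,2) = 15; x_3 ≥ 4 gives C(9,2) = 36. Together 61.
Add back pairs where two caps are both exceeded: 0 + 0 + 1 = 1.
By inclusion–exclusion the count is 78 − 61 + 1 = 18.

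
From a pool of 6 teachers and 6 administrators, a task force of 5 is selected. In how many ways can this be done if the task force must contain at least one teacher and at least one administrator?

With no constraint there are C(12,5) = 792 possible selections.
Selections missing a whole group: no teachers → C(6,5) = 6; no administrators → C(6,5) = 6.
Both groups omitted at once is impossible, so 792 − 12 = 780.

780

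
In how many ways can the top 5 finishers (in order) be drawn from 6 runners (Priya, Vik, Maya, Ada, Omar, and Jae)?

720

There are 6 choices for 1st place, 5 for 2nd, and so on down to 2 for position 5.
That gives 6 × 5 × 4 × 3 × 2 = 720.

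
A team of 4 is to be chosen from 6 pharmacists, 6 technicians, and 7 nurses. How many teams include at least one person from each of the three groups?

2016

With no constraint there are C(19,4) = 3876 possible selections.
Selections missing a whole group: no pharmacists → C(13,4) = 715; no technicians → C(13,4) = 715; no nurses → C(12,4) = 495.
Add back selections omitting two groups (i.e. drawn from a single group): C(6,4) + C(6,4) + C(7,4) = 65.
By inclusion–exclusion: 3876 − 1925 + 65 = 2016.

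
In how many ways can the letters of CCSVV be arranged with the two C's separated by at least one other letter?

There are 5!/(2!·2!) = 30 arrangements of CCSVV in total.
Arrangements with the C's together: treat CC as one letter, giving (4)!/(2!) = 12.
Subtracting, 30 − 12 = 18 arrangements keep the C's apart.

18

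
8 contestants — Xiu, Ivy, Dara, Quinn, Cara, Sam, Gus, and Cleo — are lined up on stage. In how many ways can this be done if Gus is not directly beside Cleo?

Of the 8! = 40320 arrangements, those with Gus and Cleo adjacent number 2 × 7! = 10080 (treat the pair as a block with 2 internal orders).
Complementary counting: 40320 − 10080 = 30240.

30240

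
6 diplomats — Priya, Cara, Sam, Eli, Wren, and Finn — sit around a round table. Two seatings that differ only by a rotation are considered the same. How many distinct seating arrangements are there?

Fix one person's seat to break rotational symmetry; the remaining 5 people can be arranged in (5)! = 120 ways.

120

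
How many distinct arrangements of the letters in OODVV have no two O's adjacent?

Total arrangements of OODVV: 5!/(2!·2!) = 30.
If the two O's are adjacent, glue them into one block, leaving 4 items to arrange: (4)!/(2!) = 12 ways.
Subtracting, 30 − 12 = 18 arrangements keep the O's apart.

18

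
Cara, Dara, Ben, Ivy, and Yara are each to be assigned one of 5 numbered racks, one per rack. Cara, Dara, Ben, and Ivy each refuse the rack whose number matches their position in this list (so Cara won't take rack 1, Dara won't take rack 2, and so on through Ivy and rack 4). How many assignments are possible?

Let Aᵢ (for 1 ≤ i ≤ 4) be the placements that put person i in their forbidden rack. Any j of these fix j positions, leaving (5−j)! ways to fill the rest, and there are C(4,j) ways to pick which j.
By inclusion–exclusion, the number of valid placements is Σ_{j=0}^{4} (−1)^j C(4,j)·(5−j)!.
Computing: 120 − 96 + 36 − 8 + 1 = 53.

53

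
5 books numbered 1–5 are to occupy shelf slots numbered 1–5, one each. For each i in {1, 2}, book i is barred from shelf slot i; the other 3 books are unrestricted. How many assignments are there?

78

Let Aᵢ (for i ∈ {1, 2}) be the placements that put book i in its forbidden shelf slot. Any j of these fix j positions, leaving (5−j)! ways to fill the rest, and there are C(2,j) ways to pick which j.
By inclusion–exclusion, the number of valid placements is Σ_{j=0}^{2} (−1)^j C(2,j)·(5−j)!.
Computing: 120 − 48 + 6 = 78.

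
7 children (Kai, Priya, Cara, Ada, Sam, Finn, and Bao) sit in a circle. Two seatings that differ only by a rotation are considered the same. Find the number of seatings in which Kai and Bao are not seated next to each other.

Without the restriction there are (6)! = 720 seatings.
Seatings with Kai beside Bao: treat them as a block with 2 internal orders, giving 2 × (5)! = 240.
Subtracting, 720 − 240 = 480.

480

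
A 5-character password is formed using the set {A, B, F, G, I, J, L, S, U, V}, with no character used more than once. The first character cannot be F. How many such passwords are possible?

The first character has 10−1 = 9 choices (anything except F).
The remaining 4 characters are filled from the other 9 symbols without repetition: 9 × 8 × 7 × 6 = 3024.
Total: 9 × 3024 = 27216.

27216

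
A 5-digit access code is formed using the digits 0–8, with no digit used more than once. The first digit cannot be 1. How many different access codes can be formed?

13440

The first digit has 9−1 = 8 choices (anything except 1).
The remaining 4 digits are filled from the other 8 symbols without repetition: 8 × 7 × 6 × 5 = 1680.
Total: 8 × 1680 = 13440.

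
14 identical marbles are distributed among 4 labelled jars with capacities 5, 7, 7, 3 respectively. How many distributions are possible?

118

Ignoring the caps, the number of non-negative solutions to x_1+…+x_4 = 14 is C(17,3) = 680.
Subtract solutions that violate a single cap (substitute x_i' = x_i − (cap_i+1)): x_1 ≥ 6 gives C(11,3) = 165; x_2 ≥ 8 gives C(9,3) = 84; x_3 ≥ 8 gives C(9,3) = 84; x_4 ≥ 4 gives C(13,3) = 286. Together 619.
Add back pairs where two caps are both exceeded: 1 + 1 + 35 + 0 + 10 + 10 = 57.
By inclusion–exclusion the count is 680 − 619 + 57 = 118.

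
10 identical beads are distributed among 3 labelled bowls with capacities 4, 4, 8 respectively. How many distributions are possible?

By stars and bars, unrestricted non-negative solutions to x_1+…+x_3 = 10 number C(10+2,2) = 66.
Subtract solutions that violate a single cap (substitute x_i' = x_i − (cap_i+1)): x_1 ≥ 5 gives C(7,2) = 21; x_2 ≥ 5 gives C(7,2) = 21; x_3 ≥ 9 gives C(3,2) = 3. Together 45.
Add back pairs where two caps are both exceeded: 1 + 0 + 0 = 1.
By inclusion–exclusion the count is 66 − 45 + 1 = 22.

22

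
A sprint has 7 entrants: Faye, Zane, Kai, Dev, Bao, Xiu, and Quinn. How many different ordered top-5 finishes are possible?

2520

There are 7 choices for 1st place, 6 for 2nd, and so on down to 3 for position 5.
That gives 7 × 6 × 5 × 4 × 3 = 2520.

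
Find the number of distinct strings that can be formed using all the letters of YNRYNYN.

140

Letter multiplicities in YNRYNYN: N×3, R×1, Y×3.
So there are 7! / (3!·3!) = 140 distinguishable arrangements.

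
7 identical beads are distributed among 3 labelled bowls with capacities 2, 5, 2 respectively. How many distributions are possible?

6

Ignoring the caps, the number of non-negative solutions to x_1+…+x_3 = 7 is C(9,2) = 36.
Subtract solutions that violate a single cap (substitute x_i' = x_i − (cap_i+1)): x_1 ≥ 3 gives C(6,2) = 15; x_2 ≥ 6 gives C(3,2) = 3; x_3 ≥ 3 gives C(6,2) = 15. Together 33.
Add back pairs where two caps are both exceeded: 0 + 3 + 0 = 3.
By inclusion–exclusion the count is 36 − 33 + 3 = 6.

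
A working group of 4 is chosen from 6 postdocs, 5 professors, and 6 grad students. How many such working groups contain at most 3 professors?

2375

Split by how many professors are chosen (0 through 3).
Sum: C(5,0)·C(12,4) + C(5,1)·C(12,3) + C(5,2)·C(12,2) + C(5,3)·C(12,1) = 495 + 1100 + 660 + 120 = 2375.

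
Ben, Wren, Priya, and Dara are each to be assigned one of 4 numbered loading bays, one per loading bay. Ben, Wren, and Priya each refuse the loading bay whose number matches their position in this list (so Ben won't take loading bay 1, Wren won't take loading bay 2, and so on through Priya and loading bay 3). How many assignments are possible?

11

Let Aᵢ (for i ∈ {1, 2, 3}) be the placements that put person i in their forbidden loading bay. Any j of these fix j positions, leaving (4−j)! ways to fill the rest, and there are C(3,j) ways to pick which j.
By inclusion–exclusion, the number of valid placements is Σ_{j=0}^{3} (−1)^j C(3,j)·(4−j)!.
Computing: 24 − 18 + 6 − 1 = 11.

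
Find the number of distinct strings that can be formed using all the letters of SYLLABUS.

10080

SYLLABUS has 8 letters with L appearing twice and S appearing twice.
Dividing 8! = 40320 by 2!·2! = 4 for the repeated letters gives 10080.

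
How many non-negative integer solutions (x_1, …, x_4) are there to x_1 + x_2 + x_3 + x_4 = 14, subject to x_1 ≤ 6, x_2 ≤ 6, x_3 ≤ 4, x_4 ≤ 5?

Ignoring the caps, the number of non-negative solutions to x_1+…+x_4 = 14 is C(17,3) = 680.
Subtract solutions that violate a single cap (substitute x_i' = x_i − (cap_i+1)): x_1 ≥ 7 gives C(10,3) = 120; x_2 ≥ 7 gives C(10,3) = 120; x_3 ≥ 5 gives C(12,3) = 220; x_4 ≥ 6 gives C(11,3) = 165. Together 625.
Add back pairs where two caps are both exceeded: 1 + 10 + 4 + 10 + 4 + 20 = 49.
By inclusion–exclusion the count is 680 − 625 + 49 = 104.

104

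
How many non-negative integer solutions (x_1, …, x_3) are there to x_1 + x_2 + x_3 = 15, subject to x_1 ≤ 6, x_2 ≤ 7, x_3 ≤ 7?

21

By stars and bars, unrestricted non-negative solutions to x_1+…+x_3 = 15 number C(15+2,2) = 136.
Subtract solutions that violate a single cap (substitute x_i' = x_i − (cap_i+1)): x_1 ≥ 7 gives C(10,2) = 45; x_2 ≥ 8 gives C(9,2) = 36; x_3 ≥ 8 gives C(9,2) = 36. Together 117.
Add back pairs where two caps are both exceeded: 1 + 1 + 0 = 2.
By inclusion–exclusion the count is 136 − 117 + 2 = 21.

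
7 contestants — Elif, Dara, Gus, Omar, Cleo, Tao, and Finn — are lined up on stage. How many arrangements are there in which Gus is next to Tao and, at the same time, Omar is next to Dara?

Treat {Gus,Tao} as one block (2 orders) and {Omar,Dara} as another (2 orders).
That leaves 5 units to arrange: 2 × 2 × 5! = 4 × 120 = 480.

480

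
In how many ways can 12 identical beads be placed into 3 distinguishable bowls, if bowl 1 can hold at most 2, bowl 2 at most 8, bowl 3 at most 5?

9

Ignoring the caps, the number of non-negative solutions to x_1+…+x_3 = 12 is C(14,2) = 91.
Subtract solutions that violate a single cap (substitute x_i' = x_i − (cap_i+1)): x_1 ≥ 3 gives C(11,2) = 55; x_2 ≥ 9 gives C(5,2) = 10; x_3 ≥ 6 gives C(8,2) = 28. Together 93.
Add back pairs where two caps are both exceeded: 1 + 10 + 0 = 11.
By inclusion–exclusion the count is 91 − 93 + 11 = 9.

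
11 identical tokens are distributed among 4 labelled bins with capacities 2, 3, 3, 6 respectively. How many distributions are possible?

19

Ignoring the caps, the number of non-negative solutions to x_1+…+x_4 = 11 is C(14,3) = 364.
Subtract solutions that violate a single cap (substitute x_i' = x_i − (cap_i+1)): x_1 ≥ 3 gives C(11,3) = 165; x_2 ≥ 4 gives C(10,3) = 120; x_3 ≥ 4 gives C(10,3) = 120; x_4 ≥ 7 gives C(7,3) = 35. Together 440.
Add back pairs where two caps are both exceeded: 35 + 35 + 4 + 20 + 1 + 1 = 96.
Subtract triples: 1 + 0 + 0 + 0 = 1.
By inclusion–exclusion the count is 364 − 440 + 96 − 1 = 19.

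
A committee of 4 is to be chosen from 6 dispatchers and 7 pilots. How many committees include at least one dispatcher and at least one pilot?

Unrestricted: C(13,4) = 715 ways to pick any 4 of the 13.
Subtract selections that omit an entire group: no dispatchers → C(7,4) = 35; no pilots → C(6,4) = 15.
Both groups omitted at once is impossible, so 715 − 50 = 665.

665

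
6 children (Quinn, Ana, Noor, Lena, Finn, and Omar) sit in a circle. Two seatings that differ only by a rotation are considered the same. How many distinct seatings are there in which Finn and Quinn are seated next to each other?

Treat {Finn, Quinn} as one unit (2 internal orders) and seat the resulting 5 units around the table: (4)! circular arrangements.
So 2 × (4)! = 2 × 24 = 48.

48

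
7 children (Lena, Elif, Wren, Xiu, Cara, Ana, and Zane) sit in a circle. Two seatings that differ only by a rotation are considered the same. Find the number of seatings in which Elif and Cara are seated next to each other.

240

Glue Elif and Cara into a block (2 internal orders). Seating 6 units around a circle gives (5)! arrangements.
So 2 × (5)! = 2 × 120 = 240.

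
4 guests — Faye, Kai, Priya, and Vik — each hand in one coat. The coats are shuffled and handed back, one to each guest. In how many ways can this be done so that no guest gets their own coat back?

9

Count assignments avoiding every fixed point. For any j of the 4 guests fixed to their own coat, the other 4−j can be arranged in (4−j)! ways.
By inclusion–exclusion this is Σ_{j=0}^{4} (−1)^j C(4,j)·(4−j)!.
Computing: 24 − 24 + 12 − 4 + 1 = 9.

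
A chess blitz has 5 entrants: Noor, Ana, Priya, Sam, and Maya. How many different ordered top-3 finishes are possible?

60

There are 5 choices for 1st place, 4 for 2nd, and 3 for 3rd.
That gives 5 × 4 × 3 = 60.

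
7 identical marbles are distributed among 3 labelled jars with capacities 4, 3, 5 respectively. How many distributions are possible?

17

Ignoring the caps, the number of non-negative solutions to x_1+…+x_3 = 7 is C(9,2) = 36.
Subtract solutions that violate a single cap (substitute x_i' = x_i − (cap_i+1)): x_1 ≥ 5 gives C(4,2) = 6; x_2 ≥ 4 gives C(5,2) = 10; x_3 ≥ 6 gives C(3,2) = 3. Together 19.
No two caps can be exceeded simultaneously, so the pair terms are all 0.
By inclusion–exclusion the count is 36 − 19 + 0 = 17.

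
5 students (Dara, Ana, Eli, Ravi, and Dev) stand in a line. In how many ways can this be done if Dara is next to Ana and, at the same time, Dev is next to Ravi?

24

Treat {Dara,Ana} as one block (2 orders) and {Dev,Ravi} as another (2 orders).
That leaves 3 units to arrange: 2 × 2 × 3! = 4 × 6 = 24.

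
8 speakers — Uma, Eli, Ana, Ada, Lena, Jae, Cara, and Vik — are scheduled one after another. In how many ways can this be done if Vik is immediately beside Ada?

10080

Glue Vik and Ada into one block (2 internal orders), leaving 7 units to arrange in a row.
That gives 2 × 7! = 2 × 5040 = 10080.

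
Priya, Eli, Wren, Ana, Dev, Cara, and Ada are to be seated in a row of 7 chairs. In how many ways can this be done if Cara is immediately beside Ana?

Glue Cara and Ana into one block (2 internal orders), leaving 6 units to arrange in a row.
So the count is 2·(6)! = 1440.

1440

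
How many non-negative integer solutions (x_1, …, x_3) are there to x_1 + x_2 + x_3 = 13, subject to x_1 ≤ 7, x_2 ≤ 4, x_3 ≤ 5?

10

By stars and bars, unrestricted non-negative solutions to x_1+…+x_3 = 13 number C(13+2,2) = 105.
Subtract solutions that violate a single cap (substitute x_i' = x_i − (cap_i+1)): x_1 ≥ 8 gives C(7,2) = 21; x_2 ≥ 5 gives C(10,2) = 45; x_3 ≥ 6 gives C(9,2) = 36. Together 102.
Add back pairs where two caps are both exceeded: 1 + 0 + 6 = 7.
By inclusion–exclusion the count is 105 − 102 + 7 = 10.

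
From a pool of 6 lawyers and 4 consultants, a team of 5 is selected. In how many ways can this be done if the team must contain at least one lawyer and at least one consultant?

246

With no constraint there are C(10,5) = 252 possible selections.
Subtract selections that omit an entire group: no lawyers → C(4,5) = 0; no consultants → C(6,5) = 6.
Both groups omitted at once is impossible, so 252 − 6 = 246.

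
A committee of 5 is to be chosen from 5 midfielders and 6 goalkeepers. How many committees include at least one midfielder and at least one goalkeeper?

With no constraint there are C(11,5) = 462 possible selections.
Selections missing a whole group: no midfielders → C(6,5) = 6; no goalkeepers → C(5,5) = 1.
Both groups omitted at once is impossible, so 462 − 7 = 455.

455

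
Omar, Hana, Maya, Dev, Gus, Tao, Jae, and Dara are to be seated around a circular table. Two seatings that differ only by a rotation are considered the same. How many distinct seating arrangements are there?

Around a circle, 8 distinct people have 8!/8 = (7)! = 5040 rotationally distinct seatings.

5040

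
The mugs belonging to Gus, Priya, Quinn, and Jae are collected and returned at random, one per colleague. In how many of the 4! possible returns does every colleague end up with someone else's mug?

Count assignments avoiding every fixed point. For any j of the 4 colleagues fixed to their own mug, the other 4−j can be arranged in (4−j)! ways.
By inclusion–exclusion this is Σ_{j=0}^{4} (−1)^j C(4,j)·(4−j)!.
Computing: 24 − 24 + 12 − 4 + 1 = 9.

9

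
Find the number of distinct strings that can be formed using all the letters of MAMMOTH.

MAMMOTH has 7 letters with M appearing 3 times.
The number of distinct arrangements is 7!/(3!) = 5040/6 = 840.

840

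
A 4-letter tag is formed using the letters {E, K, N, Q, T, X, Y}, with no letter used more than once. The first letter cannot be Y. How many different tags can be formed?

The first letter has 7−1 = 6 choices (anything except Y).
The remaining 3 letters are filled from the other 6 symbols without repetition: 6 × 5 × 4 = 120.
Total: 6 × 120 = 720.

720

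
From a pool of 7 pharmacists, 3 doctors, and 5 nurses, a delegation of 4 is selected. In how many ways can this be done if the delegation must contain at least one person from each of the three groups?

630

Unrestricted: C(15,4) = 1365 ways to pick any 4 of the 15.
Subtract selections that omit an entire group: no pharmacists → C(8,4) = 70; no doctors → C(12,4) = 495; no nurses → C(10,4) = 210.
Add back selections omitting two groups (i.e. drawn from a single group): C(7,4) + C(3,4) + C(5,4) = 40.
By inclusion–exclusion: 1365 − 775 + 40 = 630.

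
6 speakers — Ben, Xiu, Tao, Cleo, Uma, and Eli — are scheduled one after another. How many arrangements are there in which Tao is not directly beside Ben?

480

Of the 6! = 720 arrangements, those with Tao and Ben adjacent number 2 × 5! = 240 (treat the pair as a block with 2 internal orders).
Complementary counting: 720 − 240 = 480.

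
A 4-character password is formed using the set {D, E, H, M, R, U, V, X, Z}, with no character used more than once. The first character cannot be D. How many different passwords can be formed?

The first character has 9−1 = 8 choices (anything except D).
The remaining 3 characters are filled from the other 8 symbols without repetition: 8 × 7 × 6 = 336.
Total: 8 × 336 = 2688.

2688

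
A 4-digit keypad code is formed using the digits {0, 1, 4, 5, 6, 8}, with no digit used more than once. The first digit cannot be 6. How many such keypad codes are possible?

300

The first digit has 6−1 = 5 choices (anything except 6).
The remaining 3 digits are filled from the other 5 symbols without repetition: 5 × 4 × 3 = 60.
Total: 5 × 60 = 300.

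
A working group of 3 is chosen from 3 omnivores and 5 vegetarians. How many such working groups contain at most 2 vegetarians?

46

Split by how many vegetarians are chosen (0 through 2).
Sum: C(5,0)·C(3,3) + C(5,1)·C(3,2) + C(5,2)·C(3,1) = 1 + 15 + 30 = 46.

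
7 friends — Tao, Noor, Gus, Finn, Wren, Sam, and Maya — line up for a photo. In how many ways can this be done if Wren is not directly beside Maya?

There are 7! = 5040 arrangements in all. If Wren and Maya are adjacent, merging them into one block gives 2·(6)! = 1440 arrangements.
So 5040 − 1440 = 3600 arrangements keep them apart.

3600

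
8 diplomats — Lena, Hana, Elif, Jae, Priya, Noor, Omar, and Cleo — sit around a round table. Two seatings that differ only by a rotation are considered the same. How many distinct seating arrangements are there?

Seat Lena anywhere (absorbing the rotational symmetry), then permute the other 7: (7)! = 5040.

5040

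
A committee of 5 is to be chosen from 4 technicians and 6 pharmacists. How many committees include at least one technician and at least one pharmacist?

Unrestricted: C(10,5) = 252 ways to pick any 5 of the 10.
Subtract selections that omit an entire group: no technicians → C(6,5) = 6; no pharmacists → C(4,5) = 0.
Both groups omitted at once is impossible, so 252 − 6 = 246.

246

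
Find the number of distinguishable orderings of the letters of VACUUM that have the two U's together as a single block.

120

Treat the 2 copies of U as a single block. The multiset to arrange is then {UU, A, C, M, V}, 5 items in all.
All 5 items are distinct, so there are (5)! = 120 arrangements.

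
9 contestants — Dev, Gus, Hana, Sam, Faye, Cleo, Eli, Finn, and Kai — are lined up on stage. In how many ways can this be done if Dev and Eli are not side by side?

Of the 9! = 362880 arrangements, those with Dev and Eli adjacent number 2 × 8! = 80640 (treat the pair as a block with 2 internal orders).
Complementary counting: 362880 − 80640 = 282240.

282240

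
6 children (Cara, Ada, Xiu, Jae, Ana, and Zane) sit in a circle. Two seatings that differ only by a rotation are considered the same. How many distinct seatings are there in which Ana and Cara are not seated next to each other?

72

All circular seatings of 6 people number (5)! = 120.
Those with Ana next to Cara: fuse the pair into one unit and seat 5 units around a circle — 2·(4)! = 48.
Subtracting, 120 − 48 = 72.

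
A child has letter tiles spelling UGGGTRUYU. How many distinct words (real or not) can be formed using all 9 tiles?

UGGGTRUYU has 9 letters with G appearing 3 times and U appearing 3 times.
The number of distinct arrangements is 9!/(3!·3!) = 362880/36 = 10080.

10080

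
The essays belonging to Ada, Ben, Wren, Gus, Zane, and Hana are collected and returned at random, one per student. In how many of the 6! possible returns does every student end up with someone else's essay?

265

Let Aᵢ be the assignments in which student i gets their own essay. We want the size of the complement of A₁∪…∪A_6.
By inclusion–exclusion this is Σ_{j=0}^{6} (−1)^j C(6,j)·(6−j)!.
Computing: 720 − 720 + 360 − 120 + 30 − 6 + 1 = 265.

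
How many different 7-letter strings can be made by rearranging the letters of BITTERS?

2520

The 7 letters of BITTERS have repeats: T appearing twice.
So there are 7! / (2!) = 2520 distinguishable arrangements.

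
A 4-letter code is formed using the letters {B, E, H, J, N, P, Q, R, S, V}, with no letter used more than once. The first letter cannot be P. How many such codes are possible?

4536

The first letter has 10−1 = 9 choices (anything except P).
The remaining 3 letters are filled from the other 9 symbols without repetition: 9 × 8 × 7 = 504.
Total: 9 × 504 = 4536.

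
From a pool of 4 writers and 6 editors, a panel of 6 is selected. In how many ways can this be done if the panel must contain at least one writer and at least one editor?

209

Total 6-person selections from all 10: C(10,6) = 210.
Selections missing a whole group: no writers → C(6,6) = 1; no editors → C(4,6) = 0.
Both groups omitted at once is impossible, so 210 − 1 = 209.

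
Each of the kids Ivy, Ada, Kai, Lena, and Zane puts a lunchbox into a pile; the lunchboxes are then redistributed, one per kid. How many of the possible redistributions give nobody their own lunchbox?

Count assignments avoiding every fixed point. For any j of the 5 kids fixed to their own lunchbox, the other 5−j can be arranged in (5−j)! ways.
By inclusion–exclusion this is Σ_{j=0}^{5} (−1)^j C(5,j)·(5−j)!.
Computing: 120 − 120 + 60 − 20 + 5 − 1 = 44.

44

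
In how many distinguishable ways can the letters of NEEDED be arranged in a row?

Letter multiplicities in NEEDED: D×2, E×3, N×1.
The number of distinct arrangements is 6!/(3!·2!) = 720/12 = 60.

60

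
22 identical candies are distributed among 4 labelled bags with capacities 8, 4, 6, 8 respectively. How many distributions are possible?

Ignoring the caps, the number of non-negative solutions to x_1+…+x_4 = 22 is C(25,3) = 2300.
Subtract solutions that violate a single cap (substitute x_i' = x_i − (cap_i+1)): x_1 ≥ 9 gives C(16,3) = 560; x_2 ≥ 5 gives C(20,3) = 1140; x_3 ≥ 7 gives C(18,3) = 816; x_4 ≥ 9 gives C(16,3) = 560. Together 3076.
Add back pairs where two caps are both exceeded: 165 + 84 + 35 + 286 + 165 + 84 = 819.
Subtract triples: 4 + 0 + 0 + 4 = 8.
By inclusion–exclusion the count is 2300 − 3076 + 819 − 8 = 35.

35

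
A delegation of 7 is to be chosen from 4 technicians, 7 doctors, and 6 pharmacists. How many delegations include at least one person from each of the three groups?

17283

Unrestricted: C(17,7) = 19448 ways to pick any 7 of the 17.
Subtract selections that omit an entire group: no technicians → C(13,7) = 1716; no doctors → C(10,7) = 120; no pharmacists → C(11,7) = 330.
Add back selections omitting two groups (i.e. drawn from a single group): C(4,7) + C(7,7) + C(6,7) = 1.
By inclusion–exclusion: 19448 − 2166 + 1 = 17283.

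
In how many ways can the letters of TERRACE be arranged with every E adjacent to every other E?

360

Treat the 2 copies of E as a single block. The multiset to arrange is then {EE, A, C, R, R, T}, 6 items in all.
That gives (6)!/(2!) = 360 arrangements.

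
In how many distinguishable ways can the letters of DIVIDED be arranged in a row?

420

DIVIDED has 7 letters with D appearing 3 times and I appearing twice.
So there are 7! / (3!·2!) = 420 distinguishable arrangements.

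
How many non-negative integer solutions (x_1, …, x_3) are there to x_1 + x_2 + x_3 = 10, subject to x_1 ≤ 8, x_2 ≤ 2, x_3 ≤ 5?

15

By stars and bars, unrestricted non-negative solutions to x_1+…+x_3 = 10 number C(10+2,2) = 66.
Subtract solutions that violate a single cap (substitute x_i' = x_i − (cap_i+1)): x_1 ≥ 9 gives C(3,2) = 3; x_2 ≥ 3 gives C(9,2) = 36; x_3 ≥ 6 gives C(6,2) = 15. Together 54.
Add back pairs where two caps are both exceeded: 0 + 0 + 3 = 3.
By inclusion–exclusion the count is 66 − 54 + 3 = 15.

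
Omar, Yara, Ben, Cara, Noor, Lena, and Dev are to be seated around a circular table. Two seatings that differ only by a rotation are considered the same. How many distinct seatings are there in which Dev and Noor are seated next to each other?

240

Treat {Dev, Noor} as one unit (2 internal orders) and seat the resulting 6 units around the table: (5)! circular arrangements.
So 2 × (5)! = 2 × 120 = 240.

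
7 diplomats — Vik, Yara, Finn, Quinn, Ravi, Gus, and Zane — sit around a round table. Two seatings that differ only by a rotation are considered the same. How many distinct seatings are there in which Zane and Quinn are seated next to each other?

Glue Zane and Quinn into a block (2 internal orders). Seating 6 units around a circle gives (5)! arrangements.
So 2 × (5)! = 2 × 120 = 240.

240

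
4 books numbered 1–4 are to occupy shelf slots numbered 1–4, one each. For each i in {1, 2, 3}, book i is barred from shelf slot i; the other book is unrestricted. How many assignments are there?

Let Aᵢ (for i ∈ {1, 2, 3}) be the placements that put book i in its forbidden shelf slot. Any j of these fix j positions, leaving (4−j)! ways to fill the rest, and there are C(3,j) ways to pick which j.
By inclusion–exclusion, the number of valid placements is Σ_{j=0}^{3} (−1)^j C(3,j)·(4−j)!.
Computing: 24 − 18 + 6 − 1 = 11.

11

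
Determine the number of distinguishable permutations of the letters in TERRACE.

TERRACE has 7 letters with E appearing twice and R appearing twice.
The number of distinct arrangements is 7!/(2!·2!) = 5040/4 = 1260.

1260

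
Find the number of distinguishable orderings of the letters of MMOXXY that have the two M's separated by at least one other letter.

Total arrangements of MMOXXY: 6!/(2!·2!) = 180.
If the two M's are adjacent, glue them into one block, leaving 5 items to arrange: (5)!/(2!) = 60 ways.
Hence 180 − 60 = 120.

120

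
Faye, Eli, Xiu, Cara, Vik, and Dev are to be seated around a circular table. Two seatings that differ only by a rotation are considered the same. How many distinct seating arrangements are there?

120

Seat Faye anywhere (absorbing the rotational symmetry), then permute the other 5: (5)! = 120.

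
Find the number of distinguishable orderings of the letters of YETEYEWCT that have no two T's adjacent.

11760

Total arrangements of YETEYEWCT: 9!/(3!·2!·2!) = 15120.
Arrangements with the T's together: treat TT as one letter, giving (8)!/(3!·2!) = 3360.
Hence 15120 − 3360 = 11760.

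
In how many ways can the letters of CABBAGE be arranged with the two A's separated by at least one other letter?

900

There are 7!/(2!·2!) = 1260 arrangements of CABBAGE in total.
Arrangements with the A's together: treat AA as one letter, giving (6)!/(2!) = 360.
Subtracting, 1260 − 360 = 900 arrangements keep the A's apart.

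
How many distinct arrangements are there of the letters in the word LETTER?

LETTER has 6 letters with E appearing twice and T appearing twice.
So there are 6! / (2!·2!) = 180 distinguishable arrangements.

180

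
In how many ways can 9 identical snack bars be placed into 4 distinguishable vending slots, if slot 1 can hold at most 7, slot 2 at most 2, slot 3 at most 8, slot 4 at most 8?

By stars and bars, unrestricted non-negative solutions to x_1+…+x_4 = 9 number C(9+3,3) = 220.
Subtract solutions that violate a single cap (substitute x_i' = x_i − (cap_i+1)): x_1 ≥ 8 gives C(4,3) = 4; x_2 ≥ 3 gives C(9,3) = 84; x_3 ≥ 9 gives C(3,3) = 1; x_4 ≥ 9 gives C(3,3) = 1. Together 90.
No two caps can be exceeded simultaneously, so the pair terms are all 0.
By inclusion–exclusion the count is 220 − 90 + 0 = 130.

130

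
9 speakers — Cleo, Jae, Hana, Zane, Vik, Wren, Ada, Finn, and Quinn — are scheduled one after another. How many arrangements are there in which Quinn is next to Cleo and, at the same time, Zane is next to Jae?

20160

Treat {Quinn,Cleo} as one block (2 orders) and {Zane,Jae} as another (2 orders).
That leaves 7 units to arrange: 2 × 2 × 7! = 4 × 5040 = 20160.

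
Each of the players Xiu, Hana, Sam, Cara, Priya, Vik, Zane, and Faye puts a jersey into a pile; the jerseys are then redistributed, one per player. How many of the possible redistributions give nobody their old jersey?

14833

This is the derangement count D_8: permutations of 8 items with no fixed point.
By inclusion–exclusion this is Σ_{j=0}^{8} (−1)^j C(8,j)·(8−j)!.
Computing: 40320 − 40320 + 20160 − 6720 + 1680 − 336 + 56 − 8 + 1 = 14833.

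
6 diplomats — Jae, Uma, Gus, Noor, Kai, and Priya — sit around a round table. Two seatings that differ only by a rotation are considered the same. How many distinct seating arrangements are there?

120

Fix one person's seat to break rotational symmetry; the remaining 5 people can be arranged in (5)! = 120 ways.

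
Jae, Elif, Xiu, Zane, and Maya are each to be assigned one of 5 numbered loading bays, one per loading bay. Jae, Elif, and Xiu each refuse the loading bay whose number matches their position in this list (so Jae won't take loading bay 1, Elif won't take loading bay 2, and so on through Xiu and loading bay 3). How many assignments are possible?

Let Aᵢ (for i ∈ {1, 2, 3}) be the placements that put person i in their forbidden loading bay. Any j of these fix j positions, leaving (5−j)! ways to fill the rest, and there are C(3,j) ways to pick which j.
By inclusion–exclusion, the number of valid placements is Σ_{j=0}^{3} (−1)^j C(3,j)·(5−j)!.
Computing: 120 − 72 + 18 − 2 = 64.

64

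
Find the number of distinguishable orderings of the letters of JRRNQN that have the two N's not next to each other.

Total arrangements of JRRNQN: 6!/(2!·2!) = 180.
If the two N's are adjacent, glue them into one block, leaving 5 items to arrange: (5)!/(2!) = 60 ways.
Subtracting, 180 − 60 = 120 arrangements keep the N's apart.

120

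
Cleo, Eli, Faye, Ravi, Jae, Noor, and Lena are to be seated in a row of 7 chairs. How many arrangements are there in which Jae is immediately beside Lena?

1440

Glue Jae and Lena into one block (2 internal orders), leaving 6 units to arrange in a row.
So the count is 2·(6)! = 1440.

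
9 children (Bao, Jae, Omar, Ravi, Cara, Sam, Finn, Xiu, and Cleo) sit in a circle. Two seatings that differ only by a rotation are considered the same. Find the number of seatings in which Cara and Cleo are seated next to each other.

Glue Cara and Cleo into a block (2 internal orders). Seating 8 units around a circle gives (7)! arrangements.
So 2 × (7)! = 2 × 5040 = 10080.

10080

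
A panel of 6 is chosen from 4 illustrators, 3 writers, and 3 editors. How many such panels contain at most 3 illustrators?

195

Split by how many illustrators are chosen (0 through 3).
Sum: C(4,0)·C(6,6) + C(4,1)·C(6,5) + C(4,2)·C(6,4) + C(4,3)·C(6,3) = 1 + 24 + 90 + 80 = 195.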